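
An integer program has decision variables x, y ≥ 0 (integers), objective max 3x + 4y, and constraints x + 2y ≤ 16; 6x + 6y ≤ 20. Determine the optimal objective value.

12

(x,y)=(0,3): 1·0+2·3=6≤16, 6·0+6·3=18≤20, objective 12.
(x,y)=(1,2): 1·1+2·2=5≤16, 6·1+6·2=18≤20, objective 11.
(x,y)=(0,2): 1·0+2·2=4≤16, 6·0+6·2=12≤20, objective 8.
The best lattice point is (0,3), giving 12.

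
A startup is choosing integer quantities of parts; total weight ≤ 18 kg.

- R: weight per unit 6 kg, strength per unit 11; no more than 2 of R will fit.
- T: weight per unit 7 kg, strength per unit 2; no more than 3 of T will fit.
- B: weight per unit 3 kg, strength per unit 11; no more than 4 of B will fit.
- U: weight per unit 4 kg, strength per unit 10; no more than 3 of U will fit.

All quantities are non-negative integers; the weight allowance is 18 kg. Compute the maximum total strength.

1×R and 4×B: weight 18 ≤ 18, strength 1·11 + 4·11 = 55.
4×B and 1×U: weight 16 ≤ 18, strength 4·11 + 1·10 = 54.
Best is 55.

55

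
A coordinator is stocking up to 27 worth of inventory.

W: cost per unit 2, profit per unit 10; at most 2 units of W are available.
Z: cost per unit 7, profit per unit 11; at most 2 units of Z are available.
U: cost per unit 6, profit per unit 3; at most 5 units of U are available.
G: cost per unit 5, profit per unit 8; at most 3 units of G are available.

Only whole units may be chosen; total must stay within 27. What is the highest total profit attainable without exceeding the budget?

55

W has the best ratio (10/2); taking only W gives at most 2×10 = 20 (stopped by the supply cap of 2).
Mixing does better — 2×W, 1×Z, and 3×G: cost 26 ≤ 27, profit 2·10 + 1·11 + 3·8 = 55.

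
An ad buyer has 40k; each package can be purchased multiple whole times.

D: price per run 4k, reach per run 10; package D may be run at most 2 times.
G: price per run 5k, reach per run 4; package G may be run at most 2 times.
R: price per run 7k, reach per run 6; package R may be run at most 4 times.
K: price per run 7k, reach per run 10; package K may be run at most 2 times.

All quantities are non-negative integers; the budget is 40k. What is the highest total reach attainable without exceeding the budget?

54

2×D, 2×G, 1×R, and 2×K: price 39 ≤ 40, reach 2·10 + 2·4 + 1·6 + 2·10 = 54.
2×D, 2×R, and 2×K: price 36 ≤ 40, reach 2·10 + 2·6 + 2·10 = 52.
Best is 54.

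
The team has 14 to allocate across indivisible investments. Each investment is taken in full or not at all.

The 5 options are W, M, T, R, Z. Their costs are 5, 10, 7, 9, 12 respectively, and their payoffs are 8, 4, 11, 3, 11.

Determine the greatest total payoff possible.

Allowing fractional choices, the relaxed optimum would be about 20.8, but investments are indivisible.
T: cost 7 ≤ 14, payoff 11.
W + T: cost 5 + 7 = 12 ≤ 14, payoff 8 + 11 = 19.
Z: cost 12 ≤ 14, payoff 11.
Best is W and T with total payoff 19.

19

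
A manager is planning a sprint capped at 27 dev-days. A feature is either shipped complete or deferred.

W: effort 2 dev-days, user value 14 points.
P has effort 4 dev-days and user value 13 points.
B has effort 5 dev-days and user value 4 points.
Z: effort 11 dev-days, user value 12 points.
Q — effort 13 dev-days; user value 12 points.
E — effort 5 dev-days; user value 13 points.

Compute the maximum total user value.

56

Treat it as a binary knapsack problem.
Allowing fractional choices, the relaxed optimum would be about 56.6, but features are indivisible.
W + P + B + Z + E: effort 2 + 4 + 5 + 11 + 5 = 27 ≤ 27, user value 14 + 13 + 4 + 12 + 13 = 56.
W + P + Z + E: effort 2 + 4 + 11 + 5 = 22 ≤ 27, user value 14 + 13 + 12 + 13 = 52.
Best is W, P, B, Z, and E with total user value 56.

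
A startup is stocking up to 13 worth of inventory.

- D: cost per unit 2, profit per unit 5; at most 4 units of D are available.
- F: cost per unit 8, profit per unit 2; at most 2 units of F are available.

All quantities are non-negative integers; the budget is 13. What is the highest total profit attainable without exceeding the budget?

20

3×D: cost 6 ≤ 13, profit 3·5 = 15.
4×D: cost 8 ≤ 13, profit 4·5 = 20.
Best is 20.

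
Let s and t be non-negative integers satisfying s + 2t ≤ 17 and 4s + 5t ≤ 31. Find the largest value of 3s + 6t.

36

Relaxing integrality, the LP optimum is 37.20 at (s,t) = (0, 6.2), which is not an integer point.
(s,t)=(0,6): 1·0+2·6=12≤17, 4·0+5·6=30≤31, objective 36.
(s,t)=(1,5): 1·1+2·5=11≤17, 4·1+5·5=29≤31, objective 33.
(s,t)=(0,5): 1·0+2·5=10≤17, 4·0+5·5=25≤31, objective 30.
No feasible integer point exceeds 36.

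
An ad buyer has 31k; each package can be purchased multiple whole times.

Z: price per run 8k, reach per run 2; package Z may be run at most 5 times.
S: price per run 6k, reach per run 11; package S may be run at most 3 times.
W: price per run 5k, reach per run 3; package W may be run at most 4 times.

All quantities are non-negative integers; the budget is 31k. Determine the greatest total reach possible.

Take 3×S and 2×W: price 28 ≤ 31, reach 3·11 + 2·3 = 39.
S has the best ratio (11/6) and is taken to its limit of 3; remaining capacity is filled optimally with the others.

39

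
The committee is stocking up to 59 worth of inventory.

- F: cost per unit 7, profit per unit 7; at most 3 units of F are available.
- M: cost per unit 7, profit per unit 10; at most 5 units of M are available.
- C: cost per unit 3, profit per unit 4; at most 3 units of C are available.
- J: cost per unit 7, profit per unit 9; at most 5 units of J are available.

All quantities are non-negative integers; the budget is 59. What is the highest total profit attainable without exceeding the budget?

This is a bounded integer knapsack.
Take 5×M, 1×C, and 3×J: cost 59 ≤ 59, profit 5·10 + 1·4 + 3·9 = 81.
M has the best ratio (10/7) and is taken to its limit of 5; remaining capacity is filled optimally with the others.

81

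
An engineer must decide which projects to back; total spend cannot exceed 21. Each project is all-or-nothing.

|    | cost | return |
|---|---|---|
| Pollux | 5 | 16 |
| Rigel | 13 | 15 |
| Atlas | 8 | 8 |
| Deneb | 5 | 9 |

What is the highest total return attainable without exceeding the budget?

Pollux + Rigel: cost 5 + 13 = 18 ≤ 21, return 16 + 15 = 31.
Pollux + Atlas + Deneb: cost 5 + 8 + 5 = 18 ≤ 21, return 16 + 8 + 9 = 33.
Best is Pollux, Atlas, and Deneb with total return 33.

33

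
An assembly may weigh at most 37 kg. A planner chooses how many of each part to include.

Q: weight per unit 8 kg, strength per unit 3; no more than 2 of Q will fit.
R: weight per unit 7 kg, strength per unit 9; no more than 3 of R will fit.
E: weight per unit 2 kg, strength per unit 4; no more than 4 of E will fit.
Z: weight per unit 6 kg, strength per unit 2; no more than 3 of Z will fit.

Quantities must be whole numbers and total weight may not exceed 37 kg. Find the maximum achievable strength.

This is a bounded integer knapsack.
E has the best ratio (4/2); taking only E gives at most 4×4 = 16 (stopped by the supply cap of 4).
Mixing does better — 1×Q, 3×R, and 4×E: weight 37 ≤ 37, strength 1·3 + 3·9 + 4·4 = 46.

46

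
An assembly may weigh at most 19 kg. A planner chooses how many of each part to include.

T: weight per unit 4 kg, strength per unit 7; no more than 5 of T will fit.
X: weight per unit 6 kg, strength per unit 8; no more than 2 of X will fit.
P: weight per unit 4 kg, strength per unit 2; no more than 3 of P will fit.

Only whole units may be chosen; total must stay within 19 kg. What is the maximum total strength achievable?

29

T has the best ratio (7/4); taking only T gives at most 4×7 = 28 (stopped by the weight limit).
Mixing does better — 3×T and 1×X: weight 18 ≤ 19, strength 3·7 + 1·8 = 29.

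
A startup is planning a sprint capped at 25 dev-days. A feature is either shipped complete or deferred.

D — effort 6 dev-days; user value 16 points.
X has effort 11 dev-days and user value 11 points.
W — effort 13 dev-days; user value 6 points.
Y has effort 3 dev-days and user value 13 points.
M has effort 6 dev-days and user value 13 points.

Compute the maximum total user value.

42

Take D, Y, and M: effort 6 + 3 + 6 = 15 ≤ 25, user value 16 + 13 + 13 = 42.
No other feasible combination does better.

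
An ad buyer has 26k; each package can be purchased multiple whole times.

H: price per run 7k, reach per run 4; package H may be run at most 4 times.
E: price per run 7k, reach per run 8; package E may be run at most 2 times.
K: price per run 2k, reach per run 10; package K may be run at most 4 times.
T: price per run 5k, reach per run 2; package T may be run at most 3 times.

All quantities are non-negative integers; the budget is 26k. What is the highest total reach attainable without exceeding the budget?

K has the best ratio (10/2); taking only K gives at most 4×10 = 40 (stopped by the supply cap of 4).
Mixing does better — 2×E and 4×K: price 22 ≤ 26, reach 2·8 + 4·10 = 56.

56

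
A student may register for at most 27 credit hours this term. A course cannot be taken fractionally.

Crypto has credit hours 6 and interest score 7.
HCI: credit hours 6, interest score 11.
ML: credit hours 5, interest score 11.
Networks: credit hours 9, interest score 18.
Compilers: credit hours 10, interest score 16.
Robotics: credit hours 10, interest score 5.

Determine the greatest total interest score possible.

Allowing fractional choices, the relaxed optimum would be about 51.2, but courses are indivisible.
Crypto + HCI + ML + Networks: credit hours 6 + 6 + 5 + 9 = 26 ≤ 27, interest score 7 + 11 + 11 + 18 = 47.
HCI + Networks + Compilers: credit hours 6 + 9 + 10 = 25 ≤ 27, interest score 11 + 18 + 16 = 45.
ML + Networks + Compilers: credit hours 5 + 9 + 10 = 24 ≤ 27, interest score 11 + 18 + 16 = 45.
Best is Crypto, HCI, ML, and Networks with total interest score 47.

47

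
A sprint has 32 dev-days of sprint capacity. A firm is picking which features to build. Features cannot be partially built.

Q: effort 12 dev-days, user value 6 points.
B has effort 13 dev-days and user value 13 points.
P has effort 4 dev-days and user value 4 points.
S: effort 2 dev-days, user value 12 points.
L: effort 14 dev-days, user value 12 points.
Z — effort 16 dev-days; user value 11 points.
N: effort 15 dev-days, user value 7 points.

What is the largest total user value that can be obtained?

Take B, S, and L: effort 13 + 2 + 14 = 29 ≤ 32, user value 13 + 12 + 12 = 37.
No other feasible combination does better.

37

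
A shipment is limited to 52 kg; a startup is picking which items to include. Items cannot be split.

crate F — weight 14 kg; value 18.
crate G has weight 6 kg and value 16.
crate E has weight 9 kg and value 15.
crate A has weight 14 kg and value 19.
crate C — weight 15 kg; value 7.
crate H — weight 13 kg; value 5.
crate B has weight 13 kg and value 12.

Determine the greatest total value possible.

68

Treat it as a binary knapsack problem.
Allowing fractional choices, the relaxed optimum would be about 76.3, but items are indivisible.
crate F + crate G + crate E + crate A: weight 14 + 6 + 9 + 14 = 43 ≤ 52, value 18 + 16 + 15 + 19 = 68.
crate F + crate E + crate A + crate B: weight 14 + 9 + 14 + 13 = 50 ≤ 52, value 18 + 15 + 19 + 12 = 64.
crate F + crate G + crate A + crate B: weight 14 + 6 + 14 + 13 = 47 ≤ 52, value 18 + 16 + 19 + 12 = 65.
Best is crate F, crate G, crate E, and crate A with total value 68.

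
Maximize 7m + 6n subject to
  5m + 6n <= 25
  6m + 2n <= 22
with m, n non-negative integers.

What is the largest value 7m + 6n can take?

27

Relaxing integrality, the LP optimum is 31.31 at (m,n) = (3.15, 1.54), which is not an integer point.
(m,n)=(3,1): 5·3+6·1=21≤25, 6·3+2·1=20≤22, objective 27.
(m,n)=(2,2): 5·2+6·2=22≤25, 6·2+2·2=16≤22, objective 26.
(m,n)=(3,0): 5·3+6·0=15≤25, 6·3+2·0=18≤22, objective 21.
The best lattice point is (3,1), giving 27.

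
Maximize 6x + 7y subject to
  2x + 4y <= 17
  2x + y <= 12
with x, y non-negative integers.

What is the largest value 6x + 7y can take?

(x,y)=(4,2): 2·4+4·2=16≤17, 2·4+1·2=10≤12, objective 38.
(x,y)=(5,1): 2·5+4·1=14≤17, 2·5+1·1=11≤12, objective 37.
(x,y)=(6,0): 2·6+4·0=12≤17, 2·6+1·0=12≤12, objective 36.
The best lattice point is (4,2), giving 38.

38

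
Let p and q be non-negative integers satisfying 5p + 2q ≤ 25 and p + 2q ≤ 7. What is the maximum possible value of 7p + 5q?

Relaxing integrality, the LP optimum is 37.75 at (p,q) = (4.5, 1.25), which is not an integer point.
(p,q)=(5,0): 5·5+2·0=25≤25, 1·5+2·0=5≤7, objective 35.
(p,q)=(4,1): 5·4+2·1=22≤25, 1·4+2·1=6≤7, objective 33.
(p,q)=(3,2): 5·3+2·2=19≤25, 1·3+2·2=7≤7, objective 31.
The best lattice point is (5,0), giving 35.

35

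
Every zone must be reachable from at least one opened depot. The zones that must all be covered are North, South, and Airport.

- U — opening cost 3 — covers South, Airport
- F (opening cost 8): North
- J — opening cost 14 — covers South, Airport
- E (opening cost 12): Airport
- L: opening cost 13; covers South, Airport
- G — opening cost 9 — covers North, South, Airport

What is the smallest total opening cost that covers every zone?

9

This is a weighted set-cover instance.
The greedy cost-per-new-zone heuristic would pick U and F for 11, but a cheaper cover exists.
G alone covers North, South, Airport — every zone.
Total opening cost: 9.
No cover costs less than 9.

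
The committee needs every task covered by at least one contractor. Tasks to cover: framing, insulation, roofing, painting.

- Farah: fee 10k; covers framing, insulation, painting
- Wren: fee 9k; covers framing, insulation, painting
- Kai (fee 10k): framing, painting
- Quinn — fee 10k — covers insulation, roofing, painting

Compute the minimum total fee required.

19

Choose Wren and Quinn: together they cover framing, insulation, roofing, painting — every task.
Total fee: 9 + 10 = 19.
No cover costs less than 19.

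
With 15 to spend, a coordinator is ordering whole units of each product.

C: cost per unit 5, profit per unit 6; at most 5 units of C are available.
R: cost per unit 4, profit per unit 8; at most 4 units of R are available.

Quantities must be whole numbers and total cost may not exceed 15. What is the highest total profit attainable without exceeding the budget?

24

This is a bounded integer knapsack.
3×R: cost 12 ≤ 15, profit 3·8 = 24.
1×C and 2×R: cost 13 ≤ 15, profit 1·6 + 2·8 = 22.
Best is 24.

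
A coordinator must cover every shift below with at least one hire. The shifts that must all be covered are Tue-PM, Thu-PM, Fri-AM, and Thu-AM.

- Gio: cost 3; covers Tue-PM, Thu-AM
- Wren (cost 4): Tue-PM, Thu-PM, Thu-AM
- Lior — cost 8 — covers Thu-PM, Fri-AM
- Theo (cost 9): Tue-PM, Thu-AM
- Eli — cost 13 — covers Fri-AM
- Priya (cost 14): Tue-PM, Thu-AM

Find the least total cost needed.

11

The greedy cost-per-new-shift heuristic would pick Wren and Lior for 12, but a cheaper cover exists.
Choose Gio and Lior: together they cover Tue-PM, Thu-PM, Fri-AM, Thu-AM — every shift.
Total cost: 3 + 8 = 11.
No cover costs less than 11.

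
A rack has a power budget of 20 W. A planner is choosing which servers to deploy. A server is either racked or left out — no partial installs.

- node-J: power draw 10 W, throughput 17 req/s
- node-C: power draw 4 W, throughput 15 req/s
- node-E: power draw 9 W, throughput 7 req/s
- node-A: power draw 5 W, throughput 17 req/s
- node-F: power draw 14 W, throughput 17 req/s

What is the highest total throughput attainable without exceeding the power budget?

node-C + node-E + node-A: power draw 4 + 9 + 5 = 18 ≤ 20, throughput 15 + 7 + 17 = 39.
node-J + node-C + node-A: power draw 10 + 4 + 5 = 19 ≤ 20, throughput 17 + 15 + 17 = 49.
Best is node-J, node-C, and node-A with total throughput 49.

49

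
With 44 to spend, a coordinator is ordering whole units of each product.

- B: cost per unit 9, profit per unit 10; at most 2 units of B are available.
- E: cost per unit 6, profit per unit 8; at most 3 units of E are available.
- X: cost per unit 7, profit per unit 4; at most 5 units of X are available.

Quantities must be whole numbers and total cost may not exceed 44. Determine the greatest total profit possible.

2×B, 2×E, and 2×X: cost 44 ≤ 44, profit 2·10 + 2·8 + 2·4 = 44.
2×B, 3×E, and 1×X: cost 43 ≤ 44, profit 2·10 + 3·8 + 1·4 = 48.
Best is 48.

48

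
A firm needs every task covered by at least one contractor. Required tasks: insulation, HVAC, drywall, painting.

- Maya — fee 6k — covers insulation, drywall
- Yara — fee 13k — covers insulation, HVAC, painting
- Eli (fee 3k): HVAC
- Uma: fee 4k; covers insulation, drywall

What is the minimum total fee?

The greedy cost-per-new-task heuristic would pick Uma, Eli, and Yara for 20, but a cheaper cover exists.
Choose Yara and Uma: together they cover insulation, HVAC, drywall, painting — every task.
Total fee: 13 + 4 = 17.
No cover costs less than 17.

17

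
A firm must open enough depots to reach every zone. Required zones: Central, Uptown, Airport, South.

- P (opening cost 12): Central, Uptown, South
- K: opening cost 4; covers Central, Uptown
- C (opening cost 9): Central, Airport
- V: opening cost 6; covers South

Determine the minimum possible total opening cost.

19

Choose K, C, and V: together they cover Central, Uptown, Airport, South — every zone.
Total opening cost: 4 + 9 + 6 = 19.
No cover costs less than 19.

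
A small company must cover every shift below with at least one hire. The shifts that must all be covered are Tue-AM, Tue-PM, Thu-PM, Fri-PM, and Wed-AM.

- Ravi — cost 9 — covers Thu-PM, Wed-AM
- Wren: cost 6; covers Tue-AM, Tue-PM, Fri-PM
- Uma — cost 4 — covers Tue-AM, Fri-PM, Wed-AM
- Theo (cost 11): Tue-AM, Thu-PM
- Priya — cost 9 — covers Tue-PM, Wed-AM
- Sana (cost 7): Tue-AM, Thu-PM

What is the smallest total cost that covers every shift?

The greedy cost-per-new-shift heuristic would pick Uma, Wren, and Sana for 17, but a cheaper cover exists.
Choose Ravi and Wren: together they cover Tue-AM, Tue-PM, Thu-PM, Fri-PM, Wed-AM — every shift.
Total cost: 9 + 6 = 15.
No cover costs less than 15.

15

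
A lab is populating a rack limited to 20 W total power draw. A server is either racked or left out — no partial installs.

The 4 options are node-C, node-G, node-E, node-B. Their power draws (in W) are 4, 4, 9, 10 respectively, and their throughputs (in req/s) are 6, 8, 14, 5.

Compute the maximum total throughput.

28

Take node-C, node-G, and node-E: power draw 4 + 4 + 9 = 17 ≤ 20, throughput 6 + 8 + 14 = 28.
No other feasible combination does better.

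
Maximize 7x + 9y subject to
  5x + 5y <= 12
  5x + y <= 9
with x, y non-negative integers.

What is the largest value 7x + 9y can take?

18

(x,y)=(0,2): 5·0+5·2=10≤12, 5·0+1·2=2≤9, objective 18.
(x,y)=(1,1): 5·1+5·1=10≤12, 5·1+1·1=6≤9, objective 16.
(x,y)=(0,1): 5·0+5·1=5≤12, 5·0+1·1=1≤9, objective 9.
No feasible integer point exceeds 18.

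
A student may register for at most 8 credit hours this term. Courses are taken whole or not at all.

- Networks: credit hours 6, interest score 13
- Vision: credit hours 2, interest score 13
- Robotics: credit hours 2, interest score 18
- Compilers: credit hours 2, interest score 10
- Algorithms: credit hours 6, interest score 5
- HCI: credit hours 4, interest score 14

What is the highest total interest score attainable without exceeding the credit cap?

Allowing fractional choices, the relaxed optimum would be about 48.0, but courses are indivisible.
Robotics + Compilers + HCI: credit hours 2 + 2 + 4 = 8 ≤ 8, interest score 18 + 10 + 14 = 42.
Vision + Robotics + HCI: credit hours 2 + 2 + 4 = 8 ≤ 8, interest score 13 + 18 + 14 = 45.
Best is Vision, Robotics, and HCI with total interest score 45.

45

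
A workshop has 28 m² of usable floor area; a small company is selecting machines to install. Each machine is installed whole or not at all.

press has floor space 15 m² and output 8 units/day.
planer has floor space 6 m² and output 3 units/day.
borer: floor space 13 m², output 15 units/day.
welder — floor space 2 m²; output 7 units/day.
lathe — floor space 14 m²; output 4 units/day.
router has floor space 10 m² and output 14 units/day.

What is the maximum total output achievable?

36

This is an integer program with binary decision variables.
Allowing fractional choices, the relaxed optimum would be about 37.6, but machines are indivisible.
borer + router: floor space 13 + 10 = 23 ≤ 28, output 15 + 14 = 29.
borer + welder + router: floor space 13 + 2 + 10 = 25 ≤ 28, output 15 + 7 + 14 = 36.
Best is borer, welder, and router with total output 36.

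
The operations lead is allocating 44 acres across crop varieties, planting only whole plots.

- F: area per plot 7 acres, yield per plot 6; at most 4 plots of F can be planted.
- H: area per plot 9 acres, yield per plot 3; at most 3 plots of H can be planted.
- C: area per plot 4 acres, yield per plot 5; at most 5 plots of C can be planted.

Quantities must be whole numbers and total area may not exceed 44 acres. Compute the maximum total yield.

4×F and 4×C: area 44 ≤ 44, yield 4·6 + 4·5 = 44.
3×F and 5×C: area 41 ≤ 44, yield 3·6 + 5·5 = 43.
Best is 44.

44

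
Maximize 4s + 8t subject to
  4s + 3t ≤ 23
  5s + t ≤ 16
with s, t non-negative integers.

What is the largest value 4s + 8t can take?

Relaxing integrality, the LP optimum is 61.33 at (s,t) = (0, 7.67), which is not an integer point.
(s,t)=(0,7): 4·0+3·7=21≤23, 5·0+1·7=7≤16, objective 56.
(s,t)=(1,6): 4·1+3·6=22≤23, 5·1+1·6=11≤16, objective 52.
The best lattice point is (0,7), giving 56.

56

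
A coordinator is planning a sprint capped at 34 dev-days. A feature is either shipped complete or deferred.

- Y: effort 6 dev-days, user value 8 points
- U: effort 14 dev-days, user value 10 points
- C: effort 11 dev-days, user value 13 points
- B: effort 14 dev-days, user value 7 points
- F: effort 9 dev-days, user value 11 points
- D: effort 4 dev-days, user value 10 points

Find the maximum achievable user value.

Take Y, C, F, and D: effort 6 + 11 + 9 + 4 = 30 ≤ 34, user value 8 + 13 + 11 + 10 = 42.
No other feasible combination does better.

42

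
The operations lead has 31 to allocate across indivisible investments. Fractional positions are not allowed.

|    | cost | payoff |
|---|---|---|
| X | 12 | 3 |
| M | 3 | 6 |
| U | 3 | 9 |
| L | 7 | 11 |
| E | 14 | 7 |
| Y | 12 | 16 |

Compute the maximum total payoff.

42

Take M, U, L, and Y: cost 3 + 3 + 7 + 12 = 25 ≤ 31, payoff 6 + 9 + 11 + 16 = 42.
No other feasible combination does better.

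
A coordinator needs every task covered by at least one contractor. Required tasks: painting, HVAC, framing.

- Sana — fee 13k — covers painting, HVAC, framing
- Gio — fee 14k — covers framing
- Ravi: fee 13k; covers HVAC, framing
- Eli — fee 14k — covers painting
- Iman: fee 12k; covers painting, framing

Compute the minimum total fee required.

13

This is a weighted set-cover instance.
Sana alone covers painting, HVAC, framing — every task.
Total fee: 13.
No cover costs less than 13.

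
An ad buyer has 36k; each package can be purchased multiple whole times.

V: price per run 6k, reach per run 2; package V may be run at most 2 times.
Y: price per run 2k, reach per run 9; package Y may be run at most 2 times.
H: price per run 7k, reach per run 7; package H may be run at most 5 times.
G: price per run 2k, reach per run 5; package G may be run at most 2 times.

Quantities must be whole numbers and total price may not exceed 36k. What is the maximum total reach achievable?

56

This is a bounded integer knapsack.
2×Y, 4×H, and 1×G: price 34 ≤ 36, reach 2·9 + 4·7 + 1·5 = 51.
2×Y, 4×H, and 2×G: price 36 ≤ 36, reach 2·9 + 4·7 + 2·5 = 56.
Best is 56.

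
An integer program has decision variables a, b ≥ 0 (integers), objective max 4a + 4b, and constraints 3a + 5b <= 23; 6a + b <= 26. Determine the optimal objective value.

(a,b)=(4,2): 3·4+5·2=22≤23, 6·4+1·2=26≤26, objective 24.
(a,b)=(2,3): 3·2+5·3=21≤23, 6·2+1·3=15≤26, objective 20.
(a,b)=(3,2): 3·3+5·2=19≤23, 6·3+1·2=20≤26, objective 20.
(a,b)=(4,1): 3·4+5·1=17≤23, 6·4+1·1=25≤26, objective 20.
The best lattice point is (4,2), giving 24.

24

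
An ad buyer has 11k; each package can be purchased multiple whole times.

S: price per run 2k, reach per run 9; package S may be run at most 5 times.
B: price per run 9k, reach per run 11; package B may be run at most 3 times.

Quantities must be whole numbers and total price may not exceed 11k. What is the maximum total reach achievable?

45

5×S: price 10 ≤ 11, reach 5·9 = 45.
4×S: price 8 ≤ 11, reach 4·9 = 36.
Best is 45.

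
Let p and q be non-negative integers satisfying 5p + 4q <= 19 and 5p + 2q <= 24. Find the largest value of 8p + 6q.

30

Relaxing integrality, the LP optimum is 30.40 at (p,q) = (3.8, 0), which is not an integer point.
(p,q)=(3,1): 5·3+4·1=19≤19, 5·3+2·1=17≤24, objective 30.
(p,q)=(2,2): 5·2+4·2=18≤19, 5·2+2·2=14≤24, objective 28.
(p,q)=(3,0): 5·3+4·0=15≤19, 5·3+2·0=15≤24, objective 24.
(p,q)=(2,1): 5·2+4·1=14≤19, 5·2+2·1=12≤24, objective 22.
The best lattice point is (3,1), giving 30.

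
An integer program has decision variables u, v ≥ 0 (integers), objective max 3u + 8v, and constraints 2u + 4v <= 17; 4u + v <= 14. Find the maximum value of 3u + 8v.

The continuous relaxation peaks at (0, 4.25) with value 34.00; rounding to a feasible lattice point costs some objective.
(u,v)=(0,4): 2·0+4·4=16≤17, 4·0+1·4=4≤14, objective 32.
(u,v)=(1,3): 2·1+4·3=14≤17, 4·1+1·3=7≤14, objective 27.
(u,v)=(0,3): 2·0+4·3=12≤17, 4·0+1·3=3≤14, objective 24.
No feasible integer point exceeds 32.

32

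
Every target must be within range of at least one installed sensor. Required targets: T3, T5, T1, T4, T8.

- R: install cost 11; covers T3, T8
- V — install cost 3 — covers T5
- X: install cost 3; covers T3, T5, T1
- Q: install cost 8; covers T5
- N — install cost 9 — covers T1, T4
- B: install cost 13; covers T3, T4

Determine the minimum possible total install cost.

Choose R, V, and N: together they cover T3, T5, T1, T4, T8 — every target.
Total install cost: 11 + 3 + 9 = 23.
No cover costs less than 23.

23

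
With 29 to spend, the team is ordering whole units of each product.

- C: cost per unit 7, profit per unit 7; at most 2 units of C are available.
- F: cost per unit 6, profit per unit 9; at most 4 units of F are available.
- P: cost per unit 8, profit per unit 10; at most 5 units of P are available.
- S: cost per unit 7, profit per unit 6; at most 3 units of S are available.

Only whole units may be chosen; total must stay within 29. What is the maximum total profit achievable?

38

This is a bounded integer knapsack.
F has the best ratio (9/6); taking only F gives at most 4×9 = 36 (stopped by the cost limit).
Mixing does better — 2×F and 2×P: cost 28 ≤ 29, profit 2·9 + 2·10 = 38.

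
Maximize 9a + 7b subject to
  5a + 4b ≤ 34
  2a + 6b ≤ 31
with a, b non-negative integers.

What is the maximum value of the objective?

61

Relaxing integrality, the LP optimum is 61.20 at (a,b) = (6.8, 0), which is not an integer point.
(a,b)=(6,1): 5·6+4·1=34≤34, 2·6+6·1=18≤31, objective 61.
(a,b)=(5,2): 5·5+4·2=33≤34, 2·5+6·2=22≤31, objective 59.
The best lattice point is (6,1), giving 61.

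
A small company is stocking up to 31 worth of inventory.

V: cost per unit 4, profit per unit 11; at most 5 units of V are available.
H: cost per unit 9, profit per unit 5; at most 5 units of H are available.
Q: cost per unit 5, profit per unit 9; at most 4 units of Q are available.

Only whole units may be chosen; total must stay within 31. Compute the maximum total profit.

This is a bounded integer knapsack.
5×V and 2×Q: cost 30 ≤ 31, profit 5·11 + 2·9 = 73.
4×V and 3×Q: cost 31 ≤ 31, profit 4·11 + 3·9 = 71.
Best is 73.

73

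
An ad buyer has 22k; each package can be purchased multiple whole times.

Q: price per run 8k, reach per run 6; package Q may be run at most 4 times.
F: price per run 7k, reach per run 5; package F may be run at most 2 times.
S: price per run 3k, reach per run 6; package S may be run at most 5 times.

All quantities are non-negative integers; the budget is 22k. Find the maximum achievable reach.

35

This is a bounded integer knapsack.
1×F and 5×S: price 22 ≤ 22, reach 1·5 + 5·6 = 35.
5×S: price 15 ≤ 22, reach 5·6 = 30.
Best is 35.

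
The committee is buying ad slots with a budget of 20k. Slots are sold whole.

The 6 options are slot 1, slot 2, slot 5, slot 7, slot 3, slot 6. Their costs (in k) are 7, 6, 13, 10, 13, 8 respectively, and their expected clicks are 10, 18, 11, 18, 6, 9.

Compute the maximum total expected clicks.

36

Allowing fractional choices, the relaxed optimum would be about 41.7, but ad slots are indivisible.
slot 1 + slot 2: cost 7 + 6 = 13 ≤ 20, expected clicks 10 + 18 = 28.
slot 2 + slot 5: cost 6 + 13 = 19 ≤ 20, expected clicks 18 + 11 = 29.
slot 2 + slot 7: cost 6 + 10 = 16 ≤ 20, expected clicks 18 + 18 = 36.
Best is slot 2 and slot 7 with total expected clicks 36.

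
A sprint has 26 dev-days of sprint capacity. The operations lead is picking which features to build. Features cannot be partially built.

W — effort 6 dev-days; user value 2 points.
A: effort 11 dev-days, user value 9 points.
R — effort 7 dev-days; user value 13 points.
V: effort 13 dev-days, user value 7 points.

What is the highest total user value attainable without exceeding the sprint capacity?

24

Take W, A, and R: effort 6 + 11 + 7 = 24 ≤ 26, user value 2 + 9 + 13 = 24.
No other feasible combination does better.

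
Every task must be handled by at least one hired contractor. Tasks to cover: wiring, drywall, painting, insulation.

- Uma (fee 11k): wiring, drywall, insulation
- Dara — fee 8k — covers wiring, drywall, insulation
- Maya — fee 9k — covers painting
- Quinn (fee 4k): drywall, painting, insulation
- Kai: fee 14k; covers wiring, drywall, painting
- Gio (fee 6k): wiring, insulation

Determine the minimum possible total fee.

This is a weighted set-cover instance.
Choose Quinn and Gio: together they cover wiring, drywall, painting, insulation — every task.
Total fee: 4 + 6 = 10.
No cover costs less than 10.

10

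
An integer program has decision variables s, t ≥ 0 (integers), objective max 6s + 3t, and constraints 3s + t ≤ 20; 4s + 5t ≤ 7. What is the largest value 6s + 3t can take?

(s,t)=(1,0) is feasible, giving 6.
(s,t)=(0,1) is feasible, giving 3.
(s,t)=(0,0) is feasible, giving 0.
Maximum is 6 at (s,t)=(1,0).

6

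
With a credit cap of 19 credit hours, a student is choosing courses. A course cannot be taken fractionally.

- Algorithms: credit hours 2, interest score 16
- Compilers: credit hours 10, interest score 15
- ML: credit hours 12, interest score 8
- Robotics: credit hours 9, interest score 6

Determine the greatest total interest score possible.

Treat it as a binary knapsack problem.
Take Algorithms and Compilers: credit hours 2 + 10 = 12 ≤ 19, interest score 16 + 15 = 31.
No other feasible combination does better.

31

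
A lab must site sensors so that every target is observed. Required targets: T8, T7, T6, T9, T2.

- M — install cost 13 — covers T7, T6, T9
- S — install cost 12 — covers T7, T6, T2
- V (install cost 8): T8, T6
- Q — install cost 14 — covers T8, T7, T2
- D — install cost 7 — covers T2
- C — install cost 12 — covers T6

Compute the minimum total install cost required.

The greedy cost-per-new-target heuristic would pick S, V, and M for 33, but a cheaper cover exists.
Choose M and Q: together they cover T8, T7, T6, T9, T2 — every target.
Total install cost: 13 + 14 = 27.
No cover costs less than 27.

27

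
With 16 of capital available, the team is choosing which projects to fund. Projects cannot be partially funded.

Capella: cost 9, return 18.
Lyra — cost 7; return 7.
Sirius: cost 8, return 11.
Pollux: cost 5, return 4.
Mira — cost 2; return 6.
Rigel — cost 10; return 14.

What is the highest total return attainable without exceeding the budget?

This is a 0-1 knapsack instance.
Capella + Lyra: cost 9 + 7 = 16 ≤ 16, return 18 + 7 = 25.
Capella + Mira: cost 9 + 2 = 11 ≤ 16, return 18 + 6 = 24.
Capella + Pollux + Mira: cost 9 + 5 + 2 = 16 ≤ 16, return 18 + 4 + 6 = 28.
Best is Capella, Pollux, and Mira with total return 28.

28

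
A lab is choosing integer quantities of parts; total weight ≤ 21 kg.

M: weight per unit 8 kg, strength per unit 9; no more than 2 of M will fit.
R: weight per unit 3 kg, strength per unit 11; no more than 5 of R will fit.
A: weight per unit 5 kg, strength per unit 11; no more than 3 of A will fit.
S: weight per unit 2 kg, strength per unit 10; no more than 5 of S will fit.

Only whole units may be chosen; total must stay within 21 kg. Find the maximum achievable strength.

5×R and 3×S: weight 21 ≤ 21, strength 5·11 + 3·10 = 85.
4×R and 4×S: weight 20 ≤ 21, strength 4·11 + 4·10 = 84.
Best is 85.

85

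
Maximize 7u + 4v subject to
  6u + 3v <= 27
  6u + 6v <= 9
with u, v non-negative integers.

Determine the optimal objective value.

7

(u,v)=(1,0): 6·1+3·0=6≤27, 6·1+6·0=6≤9, objective 7.
(u,v)=(0,1): 6·0+3·1=3≤27, 6·0+6·1=6≤9, objective 4.
Maximum is 7 at (u,v)=(1,0).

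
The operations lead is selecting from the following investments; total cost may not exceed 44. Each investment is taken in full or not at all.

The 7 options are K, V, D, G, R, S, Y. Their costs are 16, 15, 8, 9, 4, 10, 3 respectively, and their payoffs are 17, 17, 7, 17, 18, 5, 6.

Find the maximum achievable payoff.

69

K + D + G + R + Y: cost 16 + 8 + 9 + 4 + 3 = 40 ≤ 44, payoff 17 + 7 + 17 + 18 + 6 = 65.
V + D + G + R + Y: cost 15 + 8 + 9 + 4 + 3 = 39 ≤ 44, payoff 17 + 7 + 17 + 18 + 6 = 65.
K + V + G + R: cost 16 + 15 + 9 + 4 = 44 ≤ 44, payoff 17 + 17 + 17 + 18 = 69.
Best is K, V, G, and R with total payoff 69.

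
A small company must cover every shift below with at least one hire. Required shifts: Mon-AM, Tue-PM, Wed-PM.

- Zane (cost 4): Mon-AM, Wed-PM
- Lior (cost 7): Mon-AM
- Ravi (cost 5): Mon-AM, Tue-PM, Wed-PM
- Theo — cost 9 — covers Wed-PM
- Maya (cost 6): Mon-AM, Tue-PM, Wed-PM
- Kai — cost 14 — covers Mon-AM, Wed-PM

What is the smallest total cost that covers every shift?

This is an integer covering problem.
Ravi alone covers Mon-AM, Tue-PM, Wed-PM — every shift.
Total cost: 5.
No cover costs less than 5.

5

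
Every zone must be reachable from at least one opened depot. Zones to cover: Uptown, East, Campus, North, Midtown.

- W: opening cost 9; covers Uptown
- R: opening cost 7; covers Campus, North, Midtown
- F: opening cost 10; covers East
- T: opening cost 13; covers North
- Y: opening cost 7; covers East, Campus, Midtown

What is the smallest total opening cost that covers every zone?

Choose W, R, and Y: together they cover Uptown, East, Campus, North, Midtown — every zone.
Total opening cost: 9 + 7 + 7 = 23.

23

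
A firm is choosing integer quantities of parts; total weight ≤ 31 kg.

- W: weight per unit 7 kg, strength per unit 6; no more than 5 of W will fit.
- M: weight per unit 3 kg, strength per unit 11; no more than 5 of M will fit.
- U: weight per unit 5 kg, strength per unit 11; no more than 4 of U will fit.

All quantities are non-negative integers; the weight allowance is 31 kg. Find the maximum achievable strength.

M has the best ratio (11/3); taking only M gives at most 5×11 = 55 (stopped by the supply cap of 5).
Mixing does better — 5×M and 3×U: weight 30 ≤ 31, strength 5·11 + 3·11 = 88.

88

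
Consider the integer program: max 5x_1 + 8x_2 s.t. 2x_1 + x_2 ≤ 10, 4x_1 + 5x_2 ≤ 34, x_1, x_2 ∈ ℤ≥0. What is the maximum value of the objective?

53

The continuous relaxation peaks at (0, 6.8) with value 54.40; rounding to a feasible lattice point costs some objective.
(x_1,x_2)=(1,6): 2·1+1·6=8≤10, 4·1+5·6=34≤34, objective 53.
(x_1,x_2)=(2,5): 2·2+1·5=9≤10, 4·2+5·5=33≤34, objective 50.
The best lattice point is (1,6), giving 53.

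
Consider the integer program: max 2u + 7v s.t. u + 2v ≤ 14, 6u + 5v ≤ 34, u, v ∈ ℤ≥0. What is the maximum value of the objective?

Relaxing integrality, the LP optimum is 47.60 at (u,v) = (0, 6.8), which is not an integer point.
(u,v)=(0,6) is feasible, giving 42.
(u,v)=(1,5) is feasible, giving 37.
(u,v)=(0,5) is feasible, giving 35.
The best lattice point is (0,6), giving 42.

42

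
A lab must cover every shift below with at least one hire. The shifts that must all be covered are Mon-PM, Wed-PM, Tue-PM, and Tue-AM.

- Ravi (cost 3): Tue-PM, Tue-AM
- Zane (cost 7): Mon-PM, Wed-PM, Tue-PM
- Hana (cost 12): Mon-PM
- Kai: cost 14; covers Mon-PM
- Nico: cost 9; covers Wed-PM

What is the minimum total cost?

10

Choose Ravi and Zane: together they cover Mon-PM, Wed-PM, Tue-PM, Tue-AM — every shift.
Total cost: 3 + 7 = 10.
No cover costs less than 10.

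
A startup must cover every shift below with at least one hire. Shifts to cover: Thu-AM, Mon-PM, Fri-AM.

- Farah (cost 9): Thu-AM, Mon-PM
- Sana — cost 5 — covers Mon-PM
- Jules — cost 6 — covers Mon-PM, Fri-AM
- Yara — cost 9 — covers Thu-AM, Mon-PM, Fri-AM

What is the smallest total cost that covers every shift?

9

This is an integer covering problem.
The greedy cost-per-new-shift heuristic would pick Jules and Farah for 15, but a cheaper cover exists.
Yara alone covers Thu-AM, Mon-PM, Fri-AM — every shift.
Total cost: 9.
No cover costs less than 9.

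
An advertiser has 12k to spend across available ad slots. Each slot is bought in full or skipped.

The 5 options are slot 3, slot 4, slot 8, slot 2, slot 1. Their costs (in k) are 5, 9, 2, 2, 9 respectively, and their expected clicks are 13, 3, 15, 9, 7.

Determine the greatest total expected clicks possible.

This is an integer program with binary decision variables.
slot 3 + slot 8: cost 5 + 2 = 7 ≤ 12, expected clicks 13 + 15 = 28.
slot 8 + slot 2: cost 2 + 2 = 4 ≤ 12, expected clicks 15 + 9 = 24.
slot 3 + slot 8 + slot 2: cost 5 + 2 + 2 = 9 ≤ 12, expected clicks 13 + 15 + 9 = 37.
Best is slot 3, slot 8, and slot 2 with total expected clicks 37.

37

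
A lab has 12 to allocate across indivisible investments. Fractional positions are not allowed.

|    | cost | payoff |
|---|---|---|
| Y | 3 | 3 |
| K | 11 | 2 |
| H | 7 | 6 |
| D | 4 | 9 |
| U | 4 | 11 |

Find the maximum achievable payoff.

Allowing fractional choices, the relaxed optimum would be about 23.9, but investments are indivisible.
D + U: cost 4 + 4 = 8 ≤ 12, payoff 9 + 11 = 20.
H + U: cost 7 + 4 = 11 ≤ 12, payoff 6 + 11 = 17.
Y + D + U: cost 3 + 4 + 4 = 11 ≤ 12, payoff 3 + 9 + 11 = 23.
Best is Y, D, and U with total payoff 23.

23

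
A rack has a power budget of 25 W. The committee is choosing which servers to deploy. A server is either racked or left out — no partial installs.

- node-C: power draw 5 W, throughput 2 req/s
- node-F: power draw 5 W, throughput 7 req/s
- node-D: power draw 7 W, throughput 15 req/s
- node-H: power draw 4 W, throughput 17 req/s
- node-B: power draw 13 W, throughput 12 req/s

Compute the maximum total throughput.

44

Allowing fractional choices, the relaxed optimum would be about 47.3, but servers are indivisible.
node-C + node-F + node-D + node-H: power draw 5 + 5 + 7 + 4 = 21 ≤ 25, throughput 2 + 7 + 15 + 17 = 41.
node-F + node-D + node-H: power draw 5 + 7 + 4 = 16 ≤ 25, throughput 7 + 15 + 17 = 39.
node-D + node-H + node-B: power draw 7 + 4 + 13 = 24 ≤ 25, throughput 15 + 17 + 12 = 44.
Best is node-D, node-H, and node-B with total throughput 44.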